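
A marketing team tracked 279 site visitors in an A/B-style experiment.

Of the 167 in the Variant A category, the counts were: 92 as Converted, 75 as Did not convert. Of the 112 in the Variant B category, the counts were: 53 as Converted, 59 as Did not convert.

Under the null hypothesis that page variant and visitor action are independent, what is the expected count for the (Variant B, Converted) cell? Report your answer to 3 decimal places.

58.208

Row total (Variant B) = 112; column total (Converted) = 145; grand total N = 279.
Expected count = (row total × column total) / N = 112 × 145 / 279 = 58.208.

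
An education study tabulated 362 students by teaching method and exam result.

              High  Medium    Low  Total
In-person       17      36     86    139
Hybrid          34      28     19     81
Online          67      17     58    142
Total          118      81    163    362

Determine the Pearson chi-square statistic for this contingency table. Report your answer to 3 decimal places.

59.843

Grand total N = 362.
Expected counts (row total × column total / N):
  In-person, High: 139×118/362 = 45.3094
  In-person, Medium: 139×81/362 = 31.1022
  In-person, Low: 139×163/362 = 62.5884
  Hybrid, High: 81×118/362 = 26.4033
  Hybrid, Medium: 81×81/362 = 18.1243
  Hybrid, Low: 81×163/362 = 36.4724
  Online, High: 142×118/362 = 46.2873
  Online, Medium: 142×81/362 = 31.7735
  Online, Low: 142×163/362 = 63.9392
Contributions (O − E)²/E:
  (17 − 45.3094)²/45.3094 = 17.6878
  (36 − 31.1022)²/31.1022 = 0.7713
  (86 − 62.5884)²/62.5884 = 8.7573
  (34 − 26.4033)²/26.4033 = 2.1857
  (28 − 18.1243)²/18.1243 = 5.3811
  (19 − 36.4724)²/36.4724 = 8.3703
  (67 − 46.2873)²/46.2873 = 9.2685
  (17 − 31.7735)²/31.7735 = 6.8691
  (58 − 63.9392)²/63.9392 = 0.5517
χ² = 17.6878 + 0.7713 + 8.7573 + 2.1857 + 5.3811 + 8.3703 + 9.2685 + 6.8691 + 0.5517 = 59.843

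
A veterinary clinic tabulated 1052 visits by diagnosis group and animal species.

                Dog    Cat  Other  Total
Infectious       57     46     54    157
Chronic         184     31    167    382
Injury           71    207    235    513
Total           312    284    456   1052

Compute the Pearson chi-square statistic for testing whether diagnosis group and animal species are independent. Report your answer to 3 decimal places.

Grand total N = 1052.
Expected counts (row total × column total / N):
  Infectious, Dog: 157×312/1052 = 46.5627
  Infectious, Cat: 157×284/1052 = 42.3840
  Infectious, Other: 157×456/1052 = 68.0532
  Chronic, Dog: 382×312/1052 = 113.2928
  Chronic, Cat: 382×284/1052 = 103.1255
  Chronic, Other: 382×456/1052 = 165.5817
  Injury, Dog: 513×312/1052 = 152.1445
  Injury, Cat: 513×284/1052 = 138.4905
  Injury, Other: 513×456/1052 = 222.3650
Contributions (O − E)²/E:
  (57 − 46.5627)²/46.5627 = 2.3396
  (46 − 42.3840)²/42.3840 = 0.3085
  (54 − 68.0532)²/68.0532 = 2.9020
  (184 − 113.2928)²/113.2928 = 44.1291
  (31 − 103.1255)²/103.1255 = 50.4442
  (167 − 165.5817)²/165.5817 = 0.0121
  (71 − 152.1445)²/152.1445 = 43.2775
  (207 − 138.4905)²/138.4905 = 33.8908
  (235 − 222.3650)²/222.3650 = 0.7179
χ² = 2.3396 + 0.3085 + 2.9020 + 44.1291 + 50.4442 + 0.0121 + 43.2775 + 33.8908 + 0.7179 = 178.022

178.022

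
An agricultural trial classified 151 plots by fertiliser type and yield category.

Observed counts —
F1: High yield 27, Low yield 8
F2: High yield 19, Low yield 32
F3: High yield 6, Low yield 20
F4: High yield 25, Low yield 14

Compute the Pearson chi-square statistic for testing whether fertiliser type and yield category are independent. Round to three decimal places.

24.219

Row totals: 35, 51, 26, 39. Column totals: 77, 74. Grand total N = 151.
Expected counts (row total × column total / N):
  F1, High yield: 35×77/151 = 17.8477
  F1, Low yield: 35×74/151 = 17.1523
  F2, High yield: 51×77/151 = 26.0066
  F2, Low yield: 51×74/151 = 24.9934
  F3, High yield: 26×77/151 = 13.2583
  F3, Low yield: 26×74/151 = 12.7417
  F4, High yield: 39×77/151 = 19.8874
  F4, Low yield: 39×74/151 = 19.1126
Contributions (O − E)²/E:
  (27 − 17.8477)²/17.8477 = 4.6933
  (8 − 17.1523)²/17.1523 = 4.8836
  (19 − 26.0066)²/26.0066 = 1.8877
  (32 − 24.9934)²/24.9934 = 1.9642
  (6 − 13.2583)²/13.2583 = 3.9736
  (20 − 12.7417)²/12.7417 = 4.1347
  (25 − 19.8874)²/19.8874 = 1.3143
  (14 − 19.1126)²/19.1126 = 1.3676
χ² = 4.6933 + 4.8836 + 1.8877 + 1.9642 + 3.9736 + 4.1347 + 1.3143 + 1.3676 = 24.219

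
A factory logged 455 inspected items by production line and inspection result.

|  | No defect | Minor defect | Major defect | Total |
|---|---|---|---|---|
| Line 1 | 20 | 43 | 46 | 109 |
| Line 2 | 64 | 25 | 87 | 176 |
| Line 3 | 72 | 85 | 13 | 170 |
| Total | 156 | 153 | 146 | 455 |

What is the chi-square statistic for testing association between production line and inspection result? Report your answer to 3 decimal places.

Grand total N = 455.
Expected counts (row total × column total / N):
  Line 1, No defect: 109×156/455 = 37.3714
  Line 1, Minor defect: 109×153/455 = 36.6527
  Line 1, Major defect: 109×146/455 = 34.9758
  Line 2, No defect: 176×156/455 = 60.3429
  Line 2, Minor defect: 176×153/455 = 59.1824
  Line 2, Major defect: 176×146/455 = 56.4747
  Line 3, No defect: 170×156/455 = 58.2857
  Line 3, Minor defect: 170×153/455 = 57.1648
  Line 3, Major defect: 170×146/455 = 54.5495
Contributions (O − E)²/E:
  (20 − 37.3714)²/37.3714 = 8.0748
  (43 − 36.6527)²/36.6527 = 1.0992
  (46 − 34.9758)²/34.9758 = 3.4748
  (64 − 60.3429)²/60.3429 = 0.2216
  (25 − 59.1824)²/59.1824 = 19.7430
  (87 − 56.4747)²/56.4747 = 16.4993
  (72 − 58.2857)²/58.2857 = 3.2269
  (85 − 57.1648)²/57.1648 = 13.5538
  (13 − 54.5495)²/54.5495 = 31.6476
χ² = 8.0748 + 1.0992 + 3.4748 + 0.2216 + 19.7430 + 16.4993 + 3.2269 + 13.5538 + 31.6476 = 97.541

97.541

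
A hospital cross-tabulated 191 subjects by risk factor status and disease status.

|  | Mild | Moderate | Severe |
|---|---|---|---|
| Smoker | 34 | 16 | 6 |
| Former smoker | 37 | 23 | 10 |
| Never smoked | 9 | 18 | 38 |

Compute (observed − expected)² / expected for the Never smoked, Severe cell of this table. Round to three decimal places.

20.954

Row total (Never smoked) = 65; column total (Severe) = 54; N = 191.
Expected count E = 65 × 54 / 191 = 18.37696.
Contribution = (O − E)²/E = (38 − 18.37696)² / 18.37696 = 20.954.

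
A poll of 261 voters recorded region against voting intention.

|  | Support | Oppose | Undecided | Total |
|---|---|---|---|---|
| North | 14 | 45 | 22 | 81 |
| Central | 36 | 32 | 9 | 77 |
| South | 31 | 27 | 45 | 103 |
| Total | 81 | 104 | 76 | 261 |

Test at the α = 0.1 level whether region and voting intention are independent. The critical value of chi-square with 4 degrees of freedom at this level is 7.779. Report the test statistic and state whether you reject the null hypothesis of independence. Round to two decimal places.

36.62; reject H₀

Grand total N = 261.
Expected counts (row total × column total / N):
  North, Support: 81×81/261 = 25.138
  North, Oppose: 81×104/261 = 32.276
  North, Undecided: 81×76/261 = 23.586
  Central, Support: 77×81/261 = 23.897
  Central, Oppose: 77×104/261 = 30.682
  Central, Undecided: 77×76/261 = 22.421
  South, Support: 103×81/261 = 31.966
  South, Oppose: 103×104/261 = 41.042
  South, Undecided: 103×76/261 = 29.992
Contributions (O − E)²/E:
  (14 − 25.138)²/25.138 = 4.9350
  (45 − 32.276)²/32.276 = 5.0161
  (22 − 23.586)²/23.586 = 0.1066
  (36 − 23.897)²/23.897 = 6.1297
  (32 − 30.682)²/30.682 = 0.0566
  (9 − 22.421)²/22.421 = 8.0337
  (31 − 31.966)²/31.966 = 0.0292
  (27 − 41.042)²/41.042 = 4.8043
  (45 − 29.992)²/29.992 = 7.5100
χ² = 4.9350 + 5.0161 + 0.1066 + 6.1297 + 0.0566 + 8.0337 + 0.0292 + 4.8043 + 7.5100 = 36.62
df = (3−1)(3−1) = 4. Since 36.62 > 7.779, reject the null hypothesis of independence at α = 0.1.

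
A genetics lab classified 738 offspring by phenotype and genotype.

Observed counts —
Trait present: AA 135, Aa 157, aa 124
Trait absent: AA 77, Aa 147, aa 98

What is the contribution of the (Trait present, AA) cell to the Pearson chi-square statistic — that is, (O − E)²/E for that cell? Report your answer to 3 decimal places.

2.010

Row total (Trait present) = 416; column total (AA) = 212; N = 738.
Expected count E = 416 × 212 / 738 = 119.5014.
Contribution = (O − E)²/E = (135 − 119.5014)² / 119.5014 = 2.010.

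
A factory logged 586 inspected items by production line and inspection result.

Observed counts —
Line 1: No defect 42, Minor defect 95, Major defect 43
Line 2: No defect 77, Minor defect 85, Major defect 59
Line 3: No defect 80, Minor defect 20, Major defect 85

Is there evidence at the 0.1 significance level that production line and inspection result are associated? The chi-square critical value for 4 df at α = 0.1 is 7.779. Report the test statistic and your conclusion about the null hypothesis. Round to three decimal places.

Row totals: 180, 221, 185. Column totals: 199, 200, 187. Grand total N = 586.
Expected counts (row total × column total / N):
  Line 1, No defect: 180×199/586 = 61.1263
  Line 1, Minor defect: 180×200/586 = 61.4334
  Line 1, Major defect: 180×187/586 = 57.4403
  Line 2, No defect: 221×199/586 = 75.0495
  Line 2, Minor defect: 221×200/586 = 75.4266
  Line 2, Major defect: 221×187/586 = 70.5239
  Line 3, No defect: 185×199/586 = 62.8242
  Line 3, Minor defect: 185×200/586 = 63.1399
  Line 3, Major defect: 185×187/586 = 59.0358
Contributions (O − E)²/E:
  (42 − 61.1263)²/61.1263 = 5.9846
  (95 − 61.4334)²/61.4334 = 18.3405
  (43 − 57.4403)²/57.4403 = 3.6302
  (77 − 75.0495)²/75.0495 = 0.0507
  (85 − 75.4266)²/75.4266 = 1.2151
  (59 − 70.5239)²/70.5239 = 1.8831
  (80 − 62.8242)²/62.8242 = 4.6958
  (20 − 63.1399)²/63.1399 = 29.4750
  (85 − 59.0358)²/59.0358 = 11.4192
χ² = 5.9846 + 18.3405 + 3.6302 + 0.0507 + 1.2151 + 1.8831 + 4.6958 + 29.4750 + 11.4192 = 76.694
df = (3−1)(3−1) = 4. Since 76.694 > 7.779, reject the null hypothesis of independence at α = 0.1.

76.694; reject H₀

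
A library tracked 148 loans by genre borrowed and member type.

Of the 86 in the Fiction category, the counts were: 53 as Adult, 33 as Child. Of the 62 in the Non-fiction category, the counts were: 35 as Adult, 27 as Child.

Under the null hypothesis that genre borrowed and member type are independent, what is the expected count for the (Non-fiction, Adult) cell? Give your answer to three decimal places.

Row total (Non-fiction) = 62; column total (Adult) = 88; grand total N = 148.
Expected count = (row total × column total) / N = 62 × 88 / 148 = 36.865.

36.865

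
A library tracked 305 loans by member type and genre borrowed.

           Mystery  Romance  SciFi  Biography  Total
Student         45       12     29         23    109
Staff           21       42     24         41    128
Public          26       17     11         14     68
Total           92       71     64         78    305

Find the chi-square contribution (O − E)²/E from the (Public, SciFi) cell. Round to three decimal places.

0.749

Row total (Public) = 68; column total (SciFi) = 64; N = 305.
Expected count E = 68 × 64 / 305 = 14.2689.
Contribution = (O − E)²/E = (11 − 14.2689)² / 14.2689 = 0.749.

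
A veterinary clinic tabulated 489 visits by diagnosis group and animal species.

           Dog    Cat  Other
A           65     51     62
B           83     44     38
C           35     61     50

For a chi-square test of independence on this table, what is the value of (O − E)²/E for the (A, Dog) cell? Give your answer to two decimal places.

Row total (A) = 178; column total (Dog) = 183; N = 489.
Expected count E = 178 × 183 / 489 = 66.613.
Contribution = (O − E)²/E = (65 − 66.613)² / 66.613 = 0.04.

0.04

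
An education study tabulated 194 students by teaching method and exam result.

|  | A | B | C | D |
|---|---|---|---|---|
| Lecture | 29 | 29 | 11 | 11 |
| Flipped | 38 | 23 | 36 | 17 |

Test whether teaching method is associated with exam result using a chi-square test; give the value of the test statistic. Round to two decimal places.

10.86

Row totals: 80, 114. Column totals: 67, 52, 47, 28. Grand total N = 194.
Expected counts (row total × column total / N):
  Lecture, A: 80×67/194 = 27.629
  Lecture, B: 80×52/194 = 21.443
  Lecture, C: 80×47/194 = 19.381
  Lecture, D: 80×28/194 = 11.546
  Flipped, A: 114×67/194 = 39.371
  Flipped, B: 114×52/194 = 30.557
  Flipped, C: 114×47/194 = 27.619
  Flipped, D: 114×28/194 = 16.454
Contributions (O − E)²/E:
  (29 − 27.629)²/27.629 = 0.0680
  (29 − 21.443)²/21.443 = 2.6633
  (11 − 19.381)²/19.381 = 3.6242
  (11 − 11.546)²/11.546 = 0.0258
  (38 − 39.371)²/39.371 = 0.0477
  (23 − 30.557)²/30.557 = 1.8689
  (36 − 27.619)²/27.619 = 2.5432
  (17 − 16.454)²/16.454 = 0.0181
χ² = 0.0680 + 2.6633 + 3.6242 + 0.0258 + 0.0477 + 1.8689 + 2.5432 + 0.0181 = 10.86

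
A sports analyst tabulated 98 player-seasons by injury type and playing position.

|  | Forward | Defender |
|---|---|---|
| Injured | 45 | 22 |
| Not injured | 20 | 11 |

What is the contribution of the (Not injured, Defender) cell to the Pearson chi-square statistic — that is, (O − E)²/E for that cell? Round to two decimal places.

0.03

Row total (Not injured) = 31; column total (Defender) = 33; N = 98.
Expected count E = 31 × 33 / 98 = 10.439.
Contribution = (O − E)²/E = (11 − 10.439)² / 10.439 = 0.03.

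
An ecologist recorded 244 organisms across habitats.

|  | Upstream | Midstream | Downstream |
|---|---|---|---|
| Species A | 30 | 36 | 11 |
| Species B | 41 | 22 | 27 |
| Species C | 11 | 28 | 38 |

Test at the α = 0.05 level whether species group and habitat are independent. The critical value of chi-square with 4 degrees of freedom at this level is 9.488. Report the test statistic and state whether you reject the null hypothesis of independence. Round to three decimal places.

34.191; reject H₀

Row totals: 77, 90, 77. Column totals: 82, 86, 76. Grand total N = 244.
Expected counts (row total × column total / N):
  Species A, Upstream: 77×82/244 = 25.8770
  Species A, Midstream: 77×86/244 = 27.1393
  Species A, Downstream: 77×76/244 = 23.9836
  Species B, Upstream: 90×82/244 = 30.2459
  Species B, Midstream: 90×86/244 = 31.7213
  Species B, Downstream: 90×76/244 = 28.0328
  Species C, Upstream: 77×82/244 = 25.8770
  Species C, Midstream: 77×86/244 = 27.1393
  Species C, Downstream: 77×76/244 = 23.9836
Contributions (O − E)²/E:
  (30 − 25.8770)²/25.8770 = 0.6569
  (36 − 27.1393)²/27.1393 = 2.8929
  (11 − 23.9836)²/23.9836 = 7.0287
  (41 − 30.2459)²/30.2459 = 3.8237
  (22 − 31.7213)²/31.7213 = 2.9792
  (27 − 28.0328)²/28.0328 = 0.0381
  (11 − 25.8770)²/25.8770 = 8.5530
  (28 − 27.1393)²/27.1393 = 0.0273
  (38 − 23.9836)²/23.9836 = 8.1914
χ² = 0.6569 + 2.8929 + 7.0287 + 3.8237 + 2.9792 + 0.0381 + 8.5530 + 0.0273 + 8.1914 = 34.191
df = (3−1)(3−1) = 4. Since 34.191 > 9.488, reject the null hypothesis of independence at α = 0.05.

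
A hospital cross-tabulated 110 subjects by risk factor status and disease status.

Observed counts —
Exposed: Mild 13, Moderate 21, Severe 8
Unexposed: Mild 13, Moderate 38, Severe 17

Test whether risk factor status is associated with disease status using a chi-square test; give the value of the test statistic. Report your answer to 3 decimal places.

Row totals: 42, 68. Column totals: 26, 59, 25. Grand total N = 110.
Expected counts (row total × column total / N):
  Exposed, Mild: 42×26/110 = 9.9273
  Exposed, Moderate: 42×59/110 = 22.5273
  Exposed, Severe: 42×25/110 = 9.5455
  Unexposed, Mild: 68×26/110 = 16.0727
  Unexposed, Moderate: 68×59/110 = 36.4727
  Unexposed, Severe: 68×25/110 = 15.4545
Contributions (O − E)²/E:
  (13 − 9.9273)²/9.9273 = 0.9511
  (21 − 22.5273)²/22.5273 = 0.1035
  (8 − 9.5455)²/9.5455 = 0.2502
  (13 − 16.0727)²/16.0727 = 0.5874
  (38 − 36.4727)²/36.4727 = 0.0640
  (17 − 15.4545)²/15.4545 = 0.1546
χ² = 0.9511 + 0.1035 + 0.2502 + 0.5874 + 0.0640 + 0.1546 = 2.111

2.111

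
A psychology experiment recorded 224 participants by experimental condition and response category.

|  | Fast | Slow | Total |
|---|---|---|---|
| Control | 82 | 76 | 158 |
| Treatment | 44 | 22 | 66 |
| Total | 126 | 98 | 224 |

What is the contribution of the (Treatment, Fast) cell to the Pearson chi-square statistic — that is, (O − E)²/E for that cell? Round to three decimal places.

Row total (Treatment) = 66; column total (Fast) = 126; N = 224.
Expected count E = 66 × 126 / 224 = 37.1250.
Contribution = (O − E)²/E = (44 − 37.1250)² / 37.1250 = 1.273.

1.273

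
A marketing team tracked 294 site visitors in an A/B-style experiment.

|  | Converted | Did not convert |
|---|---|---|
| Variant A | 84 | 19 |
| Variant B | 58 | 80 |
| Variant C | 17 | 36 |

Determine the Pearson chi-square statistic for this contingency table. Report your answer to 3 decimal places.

49.710

Row totals: 103, 138, 53. Column totals: 159, 135. Grand total N = 294.
Expected counts (row total × column total / N):
  Variant A, Converted: 103×159/294 = 55.7041
  Variant A, Did not convert: 103×135/294 = 47.2959
  Variant B, Converted: 138×159/294 = 74.6327
  Variant B, Did not convert: 138×135/294 = 63.3673
  Variant C, Converted: 53×159/294 = 28.6633
  Variant C, Did not convert: 53×135/294 = 24.3367
Contributions (O − E)²/E:
  (84 − 55.7041)²/55.7041 = 14.3734
  (19 − 47.2959)²/47.2959 = 16.9287
  (58 − 74.6327)²/74.6327 = 3.7068
  (80 − 63.3673)²/63.3673 = 4.3658
  (17 − 28.6633)²/28.6633 = 4.7459
  (36 − 24.3367)²/24.3367 = 5.5896
χ² = 14.3734 + 16.9287 + 3.7068 + 4.3658 + 4.7459 + 5.5896 = 49.710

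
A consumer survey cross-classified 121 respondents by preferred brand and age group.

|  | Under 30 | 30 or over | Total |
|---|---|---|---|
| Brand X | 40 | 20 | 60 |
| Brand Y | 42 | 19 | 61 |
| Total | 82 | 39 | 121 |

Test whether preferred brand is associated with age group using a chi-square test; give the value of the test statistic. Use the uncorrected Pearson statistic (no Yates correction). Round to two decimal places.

Grand total N = 121.
Expected counts (row total × column total / N):
  Brand X, Under 30: 60×82/121 = 40.661
  Brand X, 30 or over: 60×39/121 = 19.339
  Brand Y, Under 30: 61×82/121 = 41.339
  Brand Y, 30 or over: 61×39/121 = 19.661
Contributions (O − E)²/E:
  (40 − 40.661)²/40.661 = 0.0107
  (20 − 19.339)²/19.339 = 0.0226
  (42 − 41.339)²/41.339 = 0.0106
  (19 − 19.661)²/19.661 = 0.0222
χ² = 0.0107 + 0.0226 + 0.0106 + 0.0222 = 0.07

0.07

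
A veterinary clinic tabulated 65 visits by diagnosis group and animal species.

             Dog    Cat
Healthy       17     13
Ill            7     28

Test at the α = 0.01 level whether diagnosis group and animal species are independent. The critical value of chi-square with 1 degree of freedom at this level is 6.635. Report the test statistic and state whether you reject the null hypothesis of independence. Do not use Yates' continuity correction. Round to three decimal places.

Row totals: 30, 35. Column totals: 24, 41. Grand total N = 65.
Expected counts (row total × column total / N):
  Healthy, Dog: 30×24/65 = 11.0769
  Healthy, Cat: 30×41/65 = 18.9231
  Ill, Dog: 35×24/65 = 12.9231
  Ill, Cat: 35×41/65 = 22.0769
Contributions (O − E)²/E:
  (17 − 11.0769)²/11.0769 = 3.1672
  (13 − 18.9231)²/18.9231 = 1.8540
  (7 − 12.9231)²/12.9231 = 2.7148
  (28 − 22.0769)²/22.0769 = 1.5891
χ² = 3.1672 + 1.8540 + 2.7148 + 1.5891 = 9.325
df = (2−1)(2−1) = 1. Since 9.325 > 6.635, reject the null hypothesis of independence at α = 0.01.

9.325; reject H₀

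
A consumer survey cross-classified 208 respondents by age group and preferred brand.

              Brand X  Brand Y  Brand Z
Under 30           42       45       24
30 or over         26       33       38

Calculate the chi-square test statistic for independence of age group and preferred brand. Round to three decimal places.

Row totals: 111, 97. Column totals: 68, 78, 62. Grand total N = 208.
Expected counts (row total × column total / N):
  Under 30, Brand X: 111×68/208 = 36.2885
  Under 30, Brand Y: 111×78/208 = 41.6250
  Under 30, Brand Z: 111×62/208 = 33.0865
  30 or over, Brand X: 97×68/208 = 31.7115
  30 or over, Brand Y: 97×78/208 = 36.3750
  30 or over, Brand Z: 97×62/208 = 28.9135
Contributions (O − E)²/E:
  (42 − 36.2885)²/36.2885 = 0.8989
  (45 − 41.6250)²/41.6250 = 0.2736
  (24 − 33.0865)²/33.0865 = 2.4954
  (26 − 31.7115)²/31.7115 = 1.0287
  (33 − 36.3750)²/36.3750 = 0.3131
  (38 − 28.9135)²/28.9135 = 2.8556
χ² = 0.8989 + 0.2736 + 2.4954 + 1.0287 + 0.3131 + 2.8556 = 7.865

7.865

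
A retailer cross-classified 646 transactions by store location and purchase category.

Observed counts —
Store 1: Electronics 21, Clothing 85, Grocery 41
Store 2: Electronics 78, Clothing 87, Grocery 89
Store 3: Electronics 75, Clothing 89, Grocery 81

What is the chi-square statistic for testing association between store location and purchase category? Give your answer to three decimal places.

27.208

Row totals: 147, 254, 245. Column totals: 174, 261, 211. Grand total N = 646.
Expected counts (row total × column total / N):
  Store 1, Electronics: 147×174/646 = 39.5944
  Store 1, Clothing: 147×261/646 = 59.3916
  Store 1, Grocery: 147×211/646 = 48.0139
  Store 2, Electronics: 254×174/646 = 68.4149
  Store 2, Clothing: 254×261/646 = 102.6223
  Store 2, Grocery: 254×211/646 = 82.9628
  Store 3, Electronics: 245×174/646 = 65.9907
  Store 3, Clothing: 245×261/646 = 98.9861
  Store 3, Grocery: 245×211/646 = 80.0232
Contributions (O − E)²/E:
  (21 − 39.5944)²/39.5944 = 8.7323
  (85 − 59.3916)²/59.3916 = 11.0418
  (41 − 48.0139)²/48.0139 = 1.0246
  (78 − 68.4149)²/68.4149 = 1.3429
  (87 − 102.6223)²/102.6223 = 2.3782
  (89 − 82.9628)²/82.9628 = 0.4393
  (75 − 65.9907)²/65.9907 = 1.2300
  (89 − 98.9861)²/98.9861 = 1.0074
  (81 − 80.0232)²/80.0232 = 0.0119
χ² = 8.7323 + 11.0418 + 1.0246 + 1.3429 + 2.3782 + 0.4393 + 1.2300 + 1.0074 + 0.0119 = 27.208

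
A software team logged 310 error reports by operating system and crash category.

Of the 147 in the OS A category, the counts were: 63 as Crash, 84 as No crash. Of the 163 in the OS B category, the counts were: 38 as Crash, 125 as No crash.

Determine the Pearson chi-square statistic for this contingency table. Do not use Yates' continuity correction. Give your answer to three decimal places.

13.441

Row totals: 147, 163. Column totals: 101, 209. Grand total N = 310.
Expected counts (row total × column total / N):
  OS A, Crash: 147×101/310 = 47.8935
  OS A, No crash: 147×209/310 = 99.1065
  OS B, Crash: 163×101/310 = 53.1065
  OS B, No crash: 163×209/310 = 109.8935
Contributions (O − E)²/E:
  (63 − 47.8935)²/47.8935 = 4.7649
  (84 − 99.1065)²/99.1065 = 2.3026
  (38 − 53.1065)²/53.1065 = 4.2971
  (125 − 109.8935)²/109.8935 = 2.0766
χ² = 4.7649 + 2.3026 + 4.2971 + 2.0766 = 13.441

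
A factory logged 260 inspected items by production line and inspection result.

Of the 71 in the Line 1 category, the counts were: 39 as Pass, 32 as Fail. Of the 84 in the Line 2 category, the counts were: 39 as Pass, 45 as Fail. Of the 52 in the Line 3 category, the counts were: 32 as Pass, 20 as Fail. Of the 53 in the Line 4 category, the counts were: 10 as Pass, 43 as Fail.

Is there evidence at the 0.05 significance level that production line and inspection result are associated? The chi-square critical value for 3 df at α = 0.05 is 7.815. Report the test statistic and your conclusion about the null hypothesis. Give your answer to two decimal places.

23.03; reject H₀

Row totals: 71, 84, 52, 53. Column totals: 120, 140. Grand total N = 260.
Expected counts (row total × column total / N):
  Line 1, Pass: 71×120/260 = 32.769
  Line 1, Fail: 71×140/260 = 38.231
  Line 2, Pass: 84×120/260 = 38.769
  Line 2, Fail: 84×140/260 = 45.231
  Line 3, Pass: 52×120/260 = 24.000
  Line 3, Fail: 52×140/260 = 28.000
  Line 4, Pass: 53×120/260 = 24.462
  Line 4, Fail: 53×140/260 = 28.538
Contributions (O − E)²/E:
  (39 − 32.769)²/32.769 = 1.1848
  (32 − 38.231)²/38.231 = 1.0155
  (39 − 38.769)²/38.769 = 0.0014
  (45 − 45.231)²/45.231 = 0.0012
  (32 − 24.000)²/24.000 = 2.6667
  (20 − 28.000)²/28.000 = 2.2857
  (10 − 24.462)²/24.462 = 8.5500
  (43 − 28.538)²/28.538 = 7.3288
χ² = 1.1848 + 1.0155 + 0.0014 + 0.0012 + 2.6667 + 2.2857 + 8.5500 + 7.3288 = 23.03
df = (4−1)(2−1) = 3. Since 23.03 > 7.815, reject the null hypothesis of independence at α = 0.05.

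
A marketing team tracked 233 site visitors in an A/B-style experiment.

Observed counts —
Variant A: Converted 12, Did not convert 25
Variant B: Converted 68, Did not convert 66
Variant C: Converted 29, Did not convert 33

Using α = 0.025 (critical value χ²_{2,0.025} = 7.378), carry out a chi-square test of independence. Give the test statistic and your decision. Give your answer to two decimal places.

Row totals: 37, 134, 62. Column totals: 109, 124. Grand total N = 233.
Expected counts (row total × column total / N):
  Variant A, Converted: 37×109/233 = 17.309
  Variant A, Did not convert: 37×124/233 = 19.691
  Variant B, Converted: 134×109/233 = 62.687
  Variant B, Did not convert: 134×124/233 = 71.313
  Variant C, Converted: 62×109/233 = 29.004
  Variant C, Did not convert: 62×124/233 = 32.996
Contributions (O − E)²/E:
  (12 − 17.309)²/17.309 = 1.6284
  (25 − 19.691)²/19.691 = 1.4314
  (68 − 62.687)²/62.687 = 0.4503
  (66 − 71.313)²/71.313 = 0.3958
  (29 − 29.004)²/29.004 = 0.0000
  (33 − 32.996)²/32.996 = 0.0000
χ² = 1.6284 + 1.4314 + 0.4503 + 0.3958 + 0.0000 + 0.0000 = 3.91
df = (3−1)(2−1) = 2. Since 3.91 < 7.378, fail to reject the null hypothesis of independence at α = 0.025.

3.91; fail to reject H₀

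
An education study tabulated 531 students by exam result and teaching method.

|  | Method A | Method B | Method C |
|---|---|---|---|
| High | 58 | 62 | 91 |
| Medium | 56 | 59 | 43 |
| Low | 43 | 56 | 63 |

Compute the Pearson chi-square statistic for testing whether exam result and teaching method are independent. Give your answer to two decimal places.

10.85

Row totals: 211, 158, 162. Column totals: 157, 177, 197. Grand total N = 531.
Expected counts (row total × column total / N):
  High, Method A: 211×157/531 = 62.3861
  High, Method B: 211×177/531 = 70.3333
  High, Method C: 211×197/531 = 78.2806
  Medium, Method A: 158×157/531 = 46.7156
  Medium, Method B: 158×177/531 = 52.6667
  Medium, Method C: 158×197/531 = 58.6177
  Low, Method A: 162×157/531 = 47.8983
  Low, Method B: 162×177/531 = 54.0000
  Low, Method C: 162×197/531 = 60.1017
Contributions (O − E)²/E:
  (58 − 62.3861)²/62.3861 = 0.3084
  (62 − 70.3333)²/70.3333 = 0.9874
  (91 − 78.2806)²/78.2806 = 2.0667
  (56 − 46.7156)²/46.7156 = 1.8452
  (59 − 52.6667)²/52.6667 = 0.7616
  (43 − 58.6177)²/58.6177 = 4.1611
  (43 − 47.8983)²/47.8983 = 0.5009
  (56 − 54.0000)²/54.0000 = 0.0741
  (63 − 60.1017)²/60.1017 = 0.1398
χ² = 0.3084 + 0.9874 + 2.0667 + 1.8452 + 0.7616 + 4.1611 + 0.5009 + 0.0741 + 0.1398 = 10.85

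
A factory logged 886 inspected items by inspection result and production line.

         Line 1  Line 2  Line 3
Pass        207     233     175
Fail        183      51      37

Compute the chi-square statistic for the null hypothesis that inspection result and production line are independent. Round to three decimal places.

87.582

Row totals: 615, 271. Column totals: 390, 284, 212. Grand total N = 886.
Expected counts (row total × column total / N):
  Pass, Line 1: 615×390/886 = 270.71106
  Pass, Line 2: 615×284/886 = 197.13318
  Pass, Line 3: 615×212/886 = 147.15576
  Fail, Line 1: 271×390/886 = 119.28894
  Fail, Line 2: 271×284/886 = 86.86682
  Fail, Line 3: 271×212/886 = 64.84424
Contributions (O − E)²/E:
  (207 − 270.71106)²/270.71106 = 14.9942
  (233 − 197.13318)²/197.13318 = 6.5257
  (175 − 147.15576)²/147.15576 = 5.2686
  (183 − 119.28894)²/119.28894 = 34.0275
  (51 − 86.86682)²/86.86682 = 14.8092
  (37 − 64.84424)²/64.84424 = 11.9564
χ² = 14.9942 + 6.5257 + 5.2686 + 34.0275 + 14.8092 + 11.9564 = 87.582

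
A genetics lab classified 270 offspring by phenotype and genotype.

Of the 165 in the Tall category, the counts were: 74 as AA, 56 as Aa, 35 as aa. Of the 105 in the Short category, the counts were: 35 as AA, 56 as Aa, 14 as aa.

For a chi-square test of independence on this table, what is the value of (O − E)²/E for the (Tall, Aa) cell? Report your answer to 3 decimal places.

Row total (Tall) = 165; column total (Aa) = 112; N = 270.
Expected count E = 165 × 112 / 270 = 68.4444.
Contribution = (O − E)²/E = (56 − 68.4444)² / 68.4444 = 2.263.

2.263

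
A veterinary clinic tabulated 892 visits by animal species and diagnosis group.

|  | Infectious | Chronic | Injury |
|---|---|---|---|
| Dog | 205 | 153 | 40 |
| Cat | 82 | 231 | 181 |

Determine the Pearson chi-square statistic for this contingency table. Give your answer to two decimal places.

149.92

Row totals: 398, 494. Column totals: 287, 384, 221. Grand total N = 892.
Expected counts (row total × column total / N):
  Dog, Infectious: 398×287/892 = 128.056
  Dog, Chronic: 398×384/892 = 171.336
  Dog, Injury: 398×221/892 = 98.608
  Cat, Infectious: 494×287/892 = 158.944
  Cat, Chronic: 494×384/892 = 212.664
  Cat, Injury: 494×221/892 = 122.392
Contributions (O − E)²/E:
  (205 − 128.056)²/128.056 = 46.2327
  (153 − 171.336)²/171.336 = 1.9623
  (40 − 98.608)²/98.608 = 34.8339
  (82 − 158.944)²/158.944 = 37.2482
  (231 − 212.664)²/212.664 = 1.5809
  (181 − 122.392)²/122.392 = 28.0647
χ² = 46.2327 + 1.9623 + 34.8339 + 37.2482 + 1.5809 + 28.0647 = 149.92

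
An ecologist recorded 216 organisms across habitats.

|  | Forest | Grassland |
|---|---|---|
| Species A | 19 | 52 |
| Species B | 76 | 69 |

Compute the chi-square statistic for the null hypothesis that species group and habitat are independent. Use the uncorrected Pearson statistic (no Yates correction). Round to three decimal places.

12.731

Row totals: 71, 145. Column totals: 95, 121. Grand total N = 216.
Expected counts (row total × column total / N):
  Species A, Forest: 71×95/216 = 31.2269
  Species A, Grassland: 71×121/216 = 39.7731
  Species B, Forest: 145×95/216 = 63.7731
  Species B, Grassland: 145×121/216 = 81.2269
Contributions (O − E)²/E:
  (19 − 31.2269)²/31.2269 = 4.7874
  (52 − 39.7731)²/39.7731 = 3.7587
  (76 − 63.7731)²/63.7731 = 2.3442
  (69 − 81.2269)²/81.2269 = 1.8405
χ² = 4.7874 + 3.7587 + 2.3442 + 1.8405 = 12.731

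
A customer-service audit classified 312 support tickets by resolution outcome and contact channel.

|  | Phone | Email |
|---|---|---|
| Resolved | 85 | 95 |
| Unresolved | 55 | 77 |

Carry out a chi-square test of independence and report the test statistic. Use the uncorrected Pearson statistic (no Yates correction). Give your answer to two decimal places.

Row totals: 180, 132. Column totals: 140, 172. Grand total N = 312.
Expected counts (row total × column total / N):
  Resolved, Phone: 180×140/312 = 80.769
  Resolved, Email: 180×172/312 = 99.231
  Unresolved, Phone: 132×140/312 = 59.231
  Unresolved, Email: 132×172/312 = 72.769
Contributions (O − E)²/E:
  (85 − 80.769)²/80.769 = 0.2216
  (95 − 99.231)²/99.231 = 0.1804
  (55 − 59.231)²/59.231 = 0.3022
  (77 − 72.769)²/72.769 = 0.2460
χ² = 0.2216 + 0.1804 + 0.3022 + 0.2460 = 0.95

0.95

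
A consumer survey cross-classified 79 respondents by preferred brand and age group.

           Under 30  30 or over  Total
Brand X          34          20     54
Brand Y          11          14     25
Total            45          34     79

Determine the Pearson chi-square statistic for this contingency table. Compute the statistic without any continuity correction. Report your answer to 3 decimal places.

2.507

Grand total N = 79.
Expected counts (row total × column total / N):
  Brand X, Under 30: 54×45/79 = 30.7595
  Brand X, 30 or over: 54×34/79 = 23.2405
  Brand Y, Under 30: 25×45/79 = 14.2405
  Brand Y, 30 or over: 25×34/79 = 10.7595
Contributions (O − E)²/E:
  (34 − 30.7595)²/30.7595 = 0.3414
  (20 − 23.2405)²/23.2405 = 0.4518
  (11 − 14.2405)²/14.2405 = 0.7374
  (14 − 10.7595)²/10.7595 = 0.9760
χ² = 0.3414 + 0.4518 + 0.7374 + 0.9760 = 2.507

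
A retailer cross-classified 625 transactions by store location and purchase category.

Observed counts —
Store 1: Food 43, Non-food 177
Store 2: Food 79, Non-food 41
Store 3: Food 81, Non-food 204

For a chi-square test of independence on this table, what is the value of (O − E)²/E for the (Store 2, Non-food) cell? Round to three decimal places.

Row total (Store 2) = 120; column total (Non-food) = 422; N = 625.
Expected count E = 120 × 422 / 625 = 81.0240.
Contribution = (O − E)²/E = (41 − 81.0240)² / 81.0240 = 19.771.

19.771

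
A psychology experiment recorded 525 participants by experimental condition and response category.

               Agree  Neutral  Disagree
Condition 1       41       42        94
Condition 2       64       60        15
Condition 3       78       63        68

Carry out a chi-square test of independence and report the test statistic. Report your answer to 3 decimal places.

63.333

Row totals: 177, 139, 209. Column totals: 183, 165, 177. Grand total N = 525.
Expected counts (row total × column total / N):
  Condition 1, Agree: 177×183/525 = 61.6971
  Condition 1, Neutral: 177×165/525 = 55.6286
  Condition 1, Disagree: 177×177/525 = 59.6743
  Condition 2, Agree: 139×183/525 = 48.4514
  Condition 2, Neutral: 139×165/525 = 43.6857
  Condition 2, Disagree: 139×177/525 = 46.8629
  Condition 3, Agree: 209×183/525 = 72.8514
  Condition 3, Neutral: 209×165/525 = 65.6857
  Condition 3, Disagree: 209×177/525 = 70.4629
Contributions (O − E)²/E:
  (41 − 61.6971)²/61.6971 = 6.9431
  (42 − 55.6286)²/55.6286 = 3.3389
  (94 − 59.6743)²/59.6743 = 19.7447
  (64 − 48.4514)²/48.4514 = 4.9897
  (60 − 43.6857)²/43.6857 = 6.0925
  (15 − 46.8629)²/46.8629 = 21.6641
  (78 − 72.8514)²/72.8514 = 0.3639
  (63 − 65.6857)²/65.6857 = 0.1098
  (68 − 70.4629)²/70.4629 = 0.0861
χ² = 6.9431 + 3.3389 + 19.7447 + 4.9897 + 6.0925 + 21.6641 + 0.3639 + 0.1098 + 0.0861 = 63.333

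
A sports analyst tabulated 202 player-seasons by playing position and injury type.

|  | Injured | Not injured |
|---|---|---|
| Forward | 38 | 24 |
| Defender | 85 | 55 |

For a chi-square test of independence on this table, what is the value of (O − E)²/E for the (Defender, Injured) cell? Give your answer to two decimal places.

0.00

Row total (Defender) = 140; column total (Injured) = 123; N = 202.
Expected count E = 140 × 123 / 202 = 85.248.
Contribution = (O − E)²/E = (85 − 85.248)² / 85.248 = 0.00.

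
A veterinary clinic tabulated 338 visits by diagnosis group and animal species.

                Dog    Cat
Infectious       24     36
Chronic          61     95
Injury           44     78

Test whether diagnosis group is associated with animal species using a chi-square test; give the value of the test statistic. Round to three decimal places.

Row totals: 60, 156, 122. Column totals: 129, 209. Grand total N = 338.
Expected counts (row total × column total / N):
  Infectious, Dog: 60×129/338 = 22.8994
  Infectious, Cat: 60×209/338 = 37.1006
  Chronic, Dog: 156×129/338 = 59.5385
  Chronic, Cat: 156×209/338 = 96.4615
  Injury, Dog: 122×129/338 = 46.5621
  Injury, Cat: 122×209/338 = 75.4379
Contributions (O − E)²/E:
  (24 − 22.8994)²/22.8994 = 0.0529
  (36 − 37.1006)²/37.1006 = 0.0326
  (61 − 59.5385)²/59.5385 = 0.0359
  (95 − 96.4615)²/96.4615 = 0.0221
  (44 − 46.5621)²/46.5621 = 0.1410
  (78 − 75.4379)²/75.4379 = 0.0870
χ² = 0.0529 + 0.0326 + 0.0359 + 0.0221 + 0.1410 + 0.0870 = 0.372

0.372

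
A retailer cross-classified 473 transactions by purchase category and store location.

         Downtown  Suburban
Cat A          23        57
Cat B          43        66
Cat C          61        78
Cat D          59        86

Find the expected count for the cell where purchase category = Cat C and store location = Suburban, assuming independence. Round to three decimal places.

Row total (Cat C) = 139; column total (Suburban) = 287; grand total N = 473.
Expected count = (row total × column total) / N = 139 × 287 / 473 = 84.340.

84.340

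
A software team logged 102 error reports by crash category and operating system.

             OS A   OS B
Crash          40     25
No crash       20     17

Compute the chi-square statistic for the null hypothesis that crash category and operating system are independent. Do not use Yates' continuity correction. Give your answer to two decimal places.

0.55

Row totals: 65, 37. Column totals: 60, 42. Grand total N = 102.
Expected counts (row total × column total / N):
  Crash, OS A: 65×60/102 = 38.235
  Crash, OS B: 65×42/102 = 26.765
  No crash, OS A: 37×60/102 = 21.765
  No crash, OS B: 37×42/102 = 15.235
Contributions (O − E)²/E:
  (40 − 38.235)²/38.235 = 0.0815
  (25 − 26.765)²/26.765 = 0.1164
  (20 − 21.765)²/21.765 = 0.1431
  (17 − 15.235)²/15.235 = 0.2045
χ² = 0.0815 + 0.1164 + 0.1431 + 0.2045 = 0.55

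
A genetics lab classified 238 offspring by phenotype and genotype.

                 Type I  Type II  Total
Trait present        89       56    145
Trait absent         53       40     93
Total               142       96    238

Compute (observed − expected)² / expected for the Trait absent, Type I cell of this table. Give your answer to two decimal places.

Row total (Trait absent) = 93; column total (Type I) = 142; N = 238.
Expected count E = 93 × 142 / 238 = 55.487.
Contribution = (O − E)²/E = (53 − 55.487)² / 55.487 = 0.11.

0.11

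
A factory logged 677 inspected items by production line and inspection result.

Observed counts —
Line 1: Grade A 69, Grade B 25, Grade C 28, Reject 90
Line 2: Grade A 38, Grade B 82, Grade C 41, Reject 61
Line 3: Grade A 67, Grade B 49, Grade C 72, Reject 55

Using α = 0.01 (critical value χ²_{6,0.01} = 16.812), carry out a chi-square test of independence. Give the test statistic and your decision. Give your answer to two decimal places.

72.78; reject H₀

Row totals: 212, 222, 243. Column totals: 174, 156, 141, 206. Grand total N = 677.
Expected counts (row total × column total / N):
  Line 1, Grade A: 212×174/677 = 54.4874
  Line 1, Grade B: 212×156/677 = 48.8508
  Line 1, Grade C: 212×141/677 = 44.1536
  Line 1, Reject: 212×206/677 = 64.5081
  Line 2, Grade A: 222×174/677 = 57.0576
  Line 2, Grade B: 222×156/677 = 51.1551
  Line 2, Grade C: 222×141/677 = 46.2363
  Line 2, Reject: 222×206/677 = 67.5510
  Line 3, Grade A: 243×174/677 = 62.4549
  Line 3, Grade B: 243×156/677 = 55.9941
  Line 3, Grade C: 243×141/677 = 50.6100
  Line 3, Reject: 243×206/677 = 73.9409
Contributions (O − E)²/E:
  (69 − 54.4874)²/54.4874 = 3.8654
  (25 − 48.8508)²/48.8508 = 11.6449
  (28 − 44.1536)²/44.1536 = 5.9098
  (90 − 64.5081)²/64.5081 = 10.0737
  (38 − 57.0576)²/57.0576 = 6.3654
  (82 − 51.1551)²/51.1551 = 18.5985
  (41 − 46.2363)²/46.2363 = 0.5930
  (61 − 67.5510)²/67.5510 = 0.6353
  (67 − 62.4549)²/62.4549 = 0.3308
  (49 − 55.9941)²/55.9941 = 0.8736
  (72 − 50.6100)²/50.6100 = 9.0403
  (55 − 73.9409)²/73.9409 = 4.8520
χ² = 3.8654 + 11.6449 + 5.9098 + 10.0737 + 6.3654 + 18.5985 + 0.5930 + 0.6353 + 0.3308 + 0.8736 + 9.0403 + 4.8520 = 72.78
df = (3−1)(4−1) = 6. Since 72.78 > 16.812, reject the null hypothesis of independence at α = 0.01.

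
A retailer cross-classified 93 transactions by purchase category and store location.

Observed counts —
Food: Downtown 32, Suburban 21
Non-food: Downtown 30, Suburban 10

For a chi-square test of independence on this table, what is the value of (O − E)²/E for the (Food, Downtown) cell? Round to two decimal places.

Row total (Food) = 53; column total (Downtown) = 62; N = 93.
Expected count E = 53 × 62 / 93 = 35.333.
Contribution = (O − E)²/E = (32 − 35.333)² / 35.333 = 0.31.

0.31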